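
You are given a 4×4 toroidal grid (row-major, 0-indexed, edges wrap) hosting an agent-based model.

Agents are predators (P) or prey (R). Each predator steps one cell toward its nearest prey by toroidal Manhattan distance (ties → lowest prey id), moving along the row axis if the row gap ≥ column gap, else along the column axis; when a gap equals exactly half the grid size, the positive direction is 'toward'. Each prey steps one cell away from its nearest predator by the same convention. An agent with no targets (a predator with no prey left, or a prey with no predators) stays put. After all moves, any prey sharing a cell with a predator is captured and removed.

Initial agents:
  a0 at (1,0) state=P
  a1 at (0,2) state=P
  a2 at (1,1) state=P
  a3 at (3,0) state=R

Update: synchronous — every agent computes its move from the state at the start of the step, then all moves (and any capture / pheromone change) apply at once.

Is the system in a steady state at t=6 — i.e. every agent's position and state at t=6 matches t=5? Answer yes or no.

t=1: a0@(2,0):P a1@(0,3):P a2@(2,1):P
t=2: (unchanged — steady state)

yes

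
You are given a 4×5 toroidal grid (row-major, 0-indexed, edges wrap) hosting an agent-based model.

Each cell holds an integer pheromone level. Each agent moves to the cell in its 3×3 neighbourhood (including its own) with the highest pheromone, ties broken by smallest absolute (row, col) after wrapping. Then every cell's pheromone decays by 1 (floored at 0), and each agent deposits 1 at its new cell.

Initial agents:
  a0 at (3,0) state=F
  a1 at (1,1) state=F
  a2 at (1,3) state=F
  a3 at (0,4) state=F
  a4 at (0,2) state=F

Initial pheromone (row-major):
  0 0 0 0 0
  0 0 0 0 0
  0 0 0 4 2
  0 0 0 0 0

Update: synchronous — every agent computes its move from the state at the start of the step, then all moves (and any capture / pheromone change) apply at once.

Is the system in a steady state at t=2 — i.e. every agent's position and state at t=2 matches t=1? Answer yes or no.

no

t=1: a0@(2,4) a1@(0,0) a2@(2,3) a3@(0,0) a4@(0,1) | pheromone: 2 1 0 0 0 / 0 0 0 0 0 / 0 0 0 4 2 / 0 0 0 0 0
t=2: a0@(2,3) a1@(0,0) a2@(2,3) a3@(0,0) a4@(0,0) | pheromone: 4 0 0 0 0 / 0 0 0 0 0 / 0 0 0 5 1 / 0 0 0 0 0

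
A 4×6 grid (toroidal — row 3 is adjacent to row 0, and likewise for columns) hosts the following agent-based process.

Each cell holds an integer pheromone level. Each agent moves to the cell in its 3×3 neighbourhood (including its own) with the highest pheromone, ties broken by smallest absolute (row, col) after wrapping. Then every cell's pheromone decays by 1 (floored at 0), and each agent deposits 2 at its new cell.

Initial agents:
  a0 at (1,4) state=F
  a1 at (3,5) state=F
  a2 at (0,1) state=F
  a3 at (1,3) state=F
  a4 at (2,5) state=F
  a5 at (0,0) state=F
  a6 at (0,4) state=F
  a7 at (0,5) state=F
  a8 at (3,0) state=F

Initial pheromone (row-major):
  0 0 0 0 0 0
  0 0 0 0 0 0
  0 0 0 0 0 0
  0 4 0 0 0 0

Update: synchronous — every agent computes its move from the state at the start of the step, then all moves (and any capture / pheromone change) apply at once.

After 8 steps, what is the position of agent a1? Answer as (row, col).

t=1: a0@(0,3) a1@(0,0) a2@(3,1) a3@(0,2) a4@(1,0) a5@(3,1) a6@(0,3) a7@(0,0) a8@(3,1) | pheromone: 4 0 2 4 0 0 / 2 0 0 0 0 0 / 0 0 0 0 0 0 / 0 9 0 0 0 0
t=2: a0@(0,3) a1@(3,1) a2@(3,1) a3@(3,1) a4@(0,0) a5@(3,1) a6@(0,3) a7@(3,1) a8@(3,1) | pheromone: 5 0 1 7 0 0 / 1 0 0 0 0 0 / 0 0 0 0 0 0 / 0 20 0 0 0 0
t=3: a0@(0,3) a1@(3,1) a2@(3,1) a3@(3,1) a4@(3,1) a5@(3,1) a6@(0,3) a7@(3,1) a8@(3,1) | pheromone: 4 0 0 10 0 0 / 0 0 0 0 0 0 / 0 0 0 0 0 0 / 0 33 0 0 0 0
t=4: a0@(0,3) a1@(3,1) a2@(3,1) a3@(3,1) a4@(3,1) a5@(3,1) a6@(0,3) a7@(3,1) a8@(3,1) | pheromone: 3 0 0 13 0 0 / 0 0 0 0 0 0 / 0 0 0 0 0 0 / 0 46 0 0 0 0
t=5: a0@(0,3) a1@(3,1) a2@(3,1) a3@(3,1) a4@(3,1) a5@(3,1) a6@(0,3) a7@(3,1) a8@(3,1) | pheromone: 2 0 0 16 0 0 / 0 0 0 0 0 0 / 0 0 0 0 0 0 / 0 59 0 0 0 0
t=6: a0@(0,3) a1@(3,1) a2@(3,1) a3@(3,1) a4@(3,1) a5@(3,1) a6@(0,3) a7@(3,1) a8@(3,1) | pheromone: 1 0 0 19 0 0 / 0 0 0 0 0 0 / 0 0 0 0 0 0 / 0 72 0 0 0 0
t=7: a0@(0,3) a1@(3,1) a2@(3,1) a3@(3,1) a4@(3,1) a5@(3,1) a6@(0,3) a7@(3,1) a8@(3,1) | pheromone: 0 0 0 22 0 0 / 0 0 0 0 0 0 / 0 0 0 0 0 0 / 0 85 0 0 0 0
t=8: a0@(0,3) a1@(3,1) a2@(3,1) a3@(3,1) a4@(3,1) a5@(3,1) a6@(0,3) a7@(3,1) a8@(3,1) | pheromone: 0 0 0 25 0 0 / 0 0 0 0 0 0 / 0 0 0 0 0 0 / 0 98 0 0 0 0

(3, 1)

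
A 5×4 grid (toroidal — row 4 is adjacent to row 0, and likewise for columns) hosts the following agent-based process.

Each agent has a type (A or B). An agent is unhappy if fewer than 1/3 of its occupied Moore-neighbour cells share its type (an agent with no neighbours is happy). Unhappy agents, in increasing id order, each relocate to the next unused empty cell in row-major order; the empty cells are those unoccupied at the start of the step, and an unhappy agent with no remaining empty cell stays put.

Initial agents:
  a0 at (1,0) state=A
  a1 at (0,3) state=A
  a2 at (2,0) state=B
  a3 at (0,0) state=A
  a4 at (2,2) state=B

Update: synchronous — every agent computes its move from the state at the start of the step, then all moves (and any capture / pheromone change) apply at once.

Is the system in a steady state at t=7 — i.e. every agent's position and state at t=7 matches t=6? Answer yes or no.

no

t=1: a0@(1,0):A a1@(0,3):A a2@(0,1):B a3@(0,0):A a4@(2,2):B
t=2: a0@(1,0):A a1@(0,3):A a2@(0,2):B a3@(0,0):A a4@(2,2):B
t=3: a0@(1,0):A a1@(0,3):A a2@(0,1):B a3@(0,0):A a4@(2,2):B
t=4: a0@(1,0):A a1@(0,3):A a2@(0,2):B a3@(0,0):A a4@(2,2):B
t=5: a0@(1,0):A a1@(0,3):A a2@(0,1):B a3@(0,0):A a4@(2,2):B
t=6: a0@(1,0):A a1@(0,3):A a2@(0,2):B a3@(0,0):A a4@(2,2):B
t=7: a0@(1,0):A a1@(0,3):A a2@(0,1):B a3@(0,0):A a4@(2,2):B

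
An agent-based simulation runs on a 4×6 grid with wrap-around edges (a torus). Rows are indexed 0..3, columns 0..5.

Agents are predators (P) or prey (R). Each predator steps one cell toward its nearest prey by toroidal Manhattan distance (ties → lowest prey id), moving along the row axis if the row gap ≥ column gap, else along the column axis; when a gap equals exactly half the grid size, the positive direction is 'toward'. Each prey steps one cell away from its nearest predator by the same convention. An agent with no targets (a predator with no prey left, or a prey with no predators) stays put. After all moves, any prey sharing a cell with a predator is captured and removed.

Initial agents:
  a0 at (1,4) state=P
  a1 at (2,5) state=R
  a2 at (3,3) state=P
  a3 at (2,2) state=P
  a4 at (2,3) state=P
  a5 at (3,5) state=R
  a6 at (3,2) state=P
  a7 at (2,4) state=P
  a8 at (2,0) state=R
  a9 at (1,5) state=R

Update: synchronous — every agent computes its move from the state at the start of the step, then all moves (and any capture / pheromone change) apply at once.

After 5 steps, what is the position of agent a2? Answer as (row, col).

t=1: a0@(1,5):P a1@(2,0):R a2@(3,4):P a3@(2,1):P a4@(2,4):P a5@(3,0):R a6@(3,3):P a7@(2,5):P a9@(1,0):R
t=2: a0@(1,0):P a2@(3,5):P a3@(2,0):P a4@(2,5):P a5@(3,1):R a6@(3,4):P a7@(2,0):P a9@(1,1):R
t=3: a0@(1,1):P a2@(3,0):P a3@(3,0):P a4@(2,0):P a5@(3,2):R a6@(3,5):P a7@(3,0):P a9@(1,2):R
t=4: a0@(1,2):P a2@(3,1):P a3@(3,1):P a4@(2,1):P a5@(3,3):R a6@(3,0):P a7@(3,1):P a9@(1,3):R
t=5: a0@(1,3):P a2@(3,2):P a3@(3,2):P a4@(2,2):P a5@(3,4):R a6@(3,1):P a7@(3,2):P a9@(1,4):R

(3, 2)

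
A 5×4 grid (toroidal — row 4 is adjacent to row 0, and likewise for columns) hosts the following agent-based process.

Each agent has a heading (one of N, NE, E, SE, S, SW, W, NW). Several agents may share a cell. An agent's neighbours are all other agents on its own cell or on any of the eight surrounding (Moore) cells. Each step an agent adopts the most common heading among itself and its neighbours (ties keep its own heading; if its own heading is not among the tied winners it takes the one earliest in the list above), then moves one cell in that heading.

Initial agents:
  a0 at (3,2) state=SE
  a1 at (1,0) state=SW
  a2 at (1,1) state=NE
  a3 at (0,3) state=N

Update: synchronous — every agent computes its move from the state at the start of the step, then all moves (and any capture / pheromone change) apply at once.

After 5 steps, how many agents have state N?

1

t=1: a0@(4,3):SE a1@(2,3):SW a2@(0,2):NE a3@(4,3):N
t=2: a0@(0,0):SE a1@(3,2):SW a2@(4,3):NE a3@(3,3):N
t=3: a0@(1,1):SE a1@(4,1):SW a2@(3,0):NE a3@(2,3):N
t=4: a0@(2,2):SE a1@(0,0):SW a2@(2,1):NE a3@(1,3):N
t=5: a0@(3,3):SE a1@(1,3):SW a2@(1,2):NE a3@(0,3):N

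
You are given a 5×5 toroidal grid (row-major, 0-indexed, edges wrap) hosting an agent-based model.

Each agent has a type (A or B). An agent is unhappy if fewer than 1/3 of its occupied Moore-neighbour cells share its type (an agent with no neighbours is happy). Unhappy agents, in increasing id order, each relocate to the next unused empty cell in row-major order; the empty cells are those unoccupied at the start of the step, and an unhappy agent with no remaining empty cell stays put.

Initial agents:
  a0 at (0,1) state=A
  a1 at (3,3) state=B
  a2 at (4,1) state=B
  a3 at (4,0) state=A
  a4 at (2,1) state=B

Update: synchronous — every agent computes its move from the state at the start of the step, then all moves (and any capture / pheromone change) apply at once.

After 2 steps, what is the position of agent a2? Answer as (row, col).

(0, 2)

t=1: a0@(0,1):A a1@(3,3):B a2@(0,0):B a3@(4,0):A a4@(2,1):B
t=2: a0@(0,1):A a1@(3,3):B a2@(0,2):B a3@(4,0):A a4@(2,1):B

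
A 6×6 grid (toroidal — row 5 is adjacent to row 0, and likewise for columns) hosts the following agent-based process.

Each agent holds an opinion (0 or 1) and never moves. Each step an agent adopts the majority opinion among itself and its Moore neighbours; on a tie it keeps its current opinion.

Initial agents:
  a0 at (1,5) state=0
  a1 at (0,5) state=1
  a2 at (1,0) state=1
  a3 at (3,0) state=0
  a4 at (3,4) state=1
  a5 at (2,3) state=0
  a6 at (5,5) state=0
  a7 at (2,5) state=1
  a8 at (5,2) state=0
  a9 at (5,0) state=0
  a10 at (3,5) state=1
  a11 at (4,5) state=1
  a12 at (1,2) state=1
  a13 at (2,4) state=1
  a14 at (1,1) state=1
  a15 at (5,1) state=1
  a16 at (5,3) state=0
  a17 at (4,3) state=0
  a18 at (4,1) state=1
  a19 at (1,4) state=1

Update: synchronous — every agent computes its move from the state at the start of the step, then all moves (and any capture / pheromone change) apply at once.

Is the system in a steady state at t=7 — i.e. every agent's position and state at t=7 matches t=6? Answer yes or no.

yes

t=1: a0@(1,5):1 a1@(0,5):1 a2@(1,0):1 a3@(3,0):1 a4@(3,4):1 a5@(2,3):1 a6@(5,5):0 a7@(2,5):1 a8@(5,2):0 a9@(5,0):1 a10@(3,5):1 a11@(4,5):1 a12@(1,2):1 a13@(2,4):1 a14@(1,1):1 a15@(5,1):1 a16@(5,3):0 a17@(4,3):0 a18@(4,1):0 a19@(1,4):1
t=2: a0@(1,5):1 a1@(0,5):1 a2@(1,0):1 a3@(3,0):1 a4@(3,4):1 a5@(2,3):1 a6@(5,5):1 a7@(2,5):1 a8@(5,2):0 a9@(5,0):1 a10@(3,5):1 a11@(4,5):1 a12@(1,2):1 a13@(2,4):1 a14@(1,1):1 a15@(5,1):1 a16@(5,3):0 a17@(4,3):0 a18@(4,1):1 a19@(1,4):1
t=3: (unchanged — steady state)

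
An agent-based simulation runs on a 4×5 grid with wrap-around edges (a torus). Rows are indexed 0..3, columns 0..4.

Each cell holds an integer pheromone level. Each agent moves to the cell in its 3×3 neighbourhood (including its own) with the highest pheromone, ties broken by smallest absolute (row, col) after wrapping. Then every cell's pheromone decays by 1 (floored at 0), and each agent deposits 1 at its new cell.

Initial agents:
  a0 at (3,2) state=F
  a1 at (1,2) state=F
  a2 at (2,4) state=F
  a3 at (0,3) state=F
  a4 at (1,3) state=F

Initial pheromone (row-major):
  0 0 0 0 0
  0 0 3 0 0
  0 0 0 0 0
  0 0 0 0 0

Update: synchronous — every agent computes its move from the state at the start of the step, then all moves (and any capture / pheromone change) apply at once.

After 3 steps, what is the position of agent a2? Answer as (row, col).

(1, 2)

t=1: a0@(0,1) a1@(1,2) a2@(1,0) a3@(1,2) a4@(1,2) | pheromone: 0 1 0 0 0 / 1 0 5 0 0 / 0 0 0 0 0 / 0 0 0 0 0
t=2: a0@(1,2) a1@(1,2) a2@(0,1) a3@(1,2) a4@(1,2) | pheromone: 0 1 0 0 0 / 0 0 8 0 0 / 0 0 0 0 0 / 0 0 0 0 0
t=3: a0@(1,2) a1@(1,2) a2@(1,2) a3@(1,2) a4@(1,2) | pheromone: 0 0 0 0 0 / 0 0 12 0 0 / 0 0 0 0 0 / 0 0 0 0 0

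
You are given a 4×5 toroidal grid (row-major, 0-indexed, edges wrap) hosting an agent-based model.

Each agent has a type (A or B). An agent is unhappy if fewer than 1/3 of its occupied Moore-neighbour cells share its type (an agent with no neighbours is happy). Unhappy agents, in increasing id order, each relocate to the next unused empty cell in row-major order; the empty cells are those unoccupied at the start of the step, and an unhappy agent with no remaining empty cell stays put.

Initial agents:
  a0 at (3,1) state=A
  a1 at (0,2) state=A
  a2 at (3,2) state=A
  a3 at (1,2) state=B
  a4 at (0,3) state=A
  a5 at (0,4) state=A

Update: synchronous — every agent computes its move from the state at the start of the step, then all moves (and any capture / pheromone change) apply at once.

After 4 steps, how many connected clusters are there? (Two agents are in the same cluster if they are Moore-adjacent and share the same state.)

t=1: a0@(3,1):A a1@(0,2):A a2@(3,2):A a3@(0,0):B a4@(0,3):A a5@(0,4):A
t=2: a0@(3,1):A a1@(0,2):A a2@(3,2):A a3@(0,1):B a4@(0,3):A a5@(0,4):A
t=3: a0@(3,1):A a1@(0,2):A a2@(3,2):A a3@(0,0):B a4@(0,3):A a5@(0,4):A
t=4: a0@(3,1):A a1@(0,2):A a2@(3,2):A a3@(0,1):B a4@(0,3):A a5@(0,4):A

2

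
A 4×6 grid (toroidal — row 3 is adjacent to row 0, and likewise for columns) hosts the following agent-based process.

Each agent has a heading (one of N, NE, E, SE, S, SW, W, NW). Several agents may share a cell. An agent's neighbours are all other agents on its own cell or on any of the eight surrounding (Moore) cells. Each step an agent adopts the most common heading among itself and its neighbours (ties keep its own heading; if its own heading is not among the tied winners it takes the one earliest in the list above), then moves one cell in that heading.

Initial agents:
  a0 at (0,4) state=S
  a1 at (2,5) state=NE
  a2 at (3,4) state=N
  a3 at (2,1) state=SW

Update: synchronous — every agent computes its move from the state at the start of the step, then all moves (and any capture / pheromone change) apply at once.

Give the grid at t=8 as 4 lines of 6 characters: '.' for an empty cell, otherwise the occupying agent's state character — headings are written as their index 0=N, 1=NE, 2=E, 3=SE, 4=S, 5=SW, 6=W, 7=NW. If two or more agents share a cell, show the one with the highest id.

t=1: a0@(1,4):S a1@(1,0):NE a2@(2,4):N a3@(3,0):SW
t=2: a0@(2,4):S a1@(0,1):NE a2@(1,4):N a3@(0,5):SW
t=3: a0@(3,4):S a1@(3,2):NE a2@(0,4):N a3@(1,4):SW
t=4: a0@(0,4):S a1@(2,3):NE a2@(3,4):N a3@(2,3):SW
t=5: a0@(1,4):S a1@(1,4):NE a2@(2,4):N a3@(3,2):SW
t=6: a0@(2,4):S a1@(0,5):NE a2@(1,4):N a3@(0,1):SW
t=7: a0@(3,4):S a1@(3,0):NE a2@(0,4):N a3@(1,0):SW
t=8: a0@(0,4):S a1@(2,1):NE a2@(3,4):N a3@(2,5):SW

....4.
......
.1...5
....0.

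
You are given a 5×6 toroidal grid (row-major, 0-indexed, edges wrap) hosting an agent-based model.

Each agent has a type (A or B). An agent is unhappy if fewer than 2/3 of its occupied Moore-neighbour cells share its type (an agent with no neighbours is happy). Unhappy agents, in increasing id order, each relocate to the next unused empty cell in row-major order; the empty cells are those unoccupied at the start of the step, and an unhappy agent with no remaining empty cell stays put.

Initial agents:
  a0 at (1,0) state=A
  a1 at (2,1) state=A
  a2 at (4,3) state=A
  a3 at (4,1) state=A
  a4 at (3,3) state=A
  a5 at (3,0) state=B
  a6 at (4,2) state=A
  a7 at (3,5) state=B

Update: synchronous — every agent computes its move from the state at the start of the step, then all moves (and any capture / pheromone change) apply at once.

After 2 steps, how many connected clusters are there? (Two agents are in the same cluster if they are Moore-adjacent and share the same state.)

3

t=1: a0@(1,0):A a1@(0,0):A a2@(4,3):A a3@(0,1):A a4@(3,3):A a5@(0,2):B a6@(4,2):A a7@(3,5):B
t=2: a0@(1,0):A a1@(0,0):A a2@(4,3):A a3@(0,1):A a4@(3,3):A a5@(0,3):B a6@(4,2):A a7@(3,5):B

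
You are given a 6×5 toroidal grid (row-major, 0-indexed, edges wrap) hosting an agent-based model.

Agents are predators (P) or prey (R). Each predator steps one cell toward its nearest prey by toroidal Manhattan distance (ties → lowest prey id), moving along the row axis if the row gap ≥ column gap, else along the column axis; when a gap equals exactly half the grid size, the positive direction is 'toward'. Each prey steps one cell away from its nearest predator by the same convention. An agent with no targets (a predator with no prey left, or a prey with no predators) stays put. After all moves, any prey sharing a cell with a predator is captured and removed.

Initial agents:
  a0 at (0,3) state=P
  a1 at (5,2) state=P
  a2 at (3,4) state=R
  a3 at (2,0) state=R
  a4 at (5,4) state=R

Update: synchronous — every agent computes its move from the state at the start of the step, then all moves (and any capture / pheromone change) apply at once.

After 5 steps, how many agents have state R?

3

t=1: a0@(5,3):P a1@(5,3):P a2@(2,4):R a3@(3,0):R a4@(4,4):R
t=2: a0@(4,3):P a1@(4,3):P a2@(1,4):R a3@(2,0):R a4@(3,4):R
t=3: a0@(3,3):P a1@(3,3):P a2@(0,4):R a3@(1,0):R a4@(2,4):R
t=4: a0@(2,3):P a1@(2,3):P a2@(5,4):R a3@(0,0):R a4@(1,4):R
t=5: a0@(1,3):P a1@(1,3):P a2@(4,4):R a3@(5,0):R a4@(0,4):R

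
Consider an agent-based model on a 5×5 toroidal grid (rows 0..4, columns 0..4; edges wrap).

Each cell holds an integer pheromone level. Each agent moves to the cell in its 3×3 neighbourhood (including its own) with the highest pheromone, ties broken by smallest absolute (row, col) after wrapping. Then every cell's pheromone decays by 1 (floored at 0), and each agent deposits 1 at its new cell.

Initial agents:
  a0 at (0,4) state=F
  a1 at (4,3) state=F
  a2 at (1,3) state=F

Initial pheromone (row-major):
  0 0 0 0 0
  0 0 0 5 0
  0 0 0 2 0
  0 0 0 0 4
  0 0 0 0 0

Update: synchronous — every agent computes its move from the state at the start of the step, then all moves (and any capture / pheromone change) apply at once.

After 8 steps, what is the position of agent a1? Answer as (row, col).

t=1: a0@(1,3) a1@(3,4) a2@(1,3) | pheromone: 0 0 0 0 0 / 0 0 0 6 0 / 0 0 0 1 0 / 0 0 0 0 4 / 0 0 0 0 0
t=2: a0@(1,3) a1@(3,4) a2@(1,3) | pheromone: 0 0 0 0 0 / 0 0 0 7 0 / 0 0 0 0 0 / 0 0 0 0 4 / 0 0 0 0 0
t=3: a0@(1,3) a1@(3,4) a2@(1,3) | pheromone: 0 0 0 0 0 / 0 0 0 8 0 / 0 0 0 0 0 / 0 0 0 0 4 / 0 0 0 0 0
t=4: a0@(1,3) a1@(3,4) a2@(1,3) | pheromone: 0 0 0 0 0 / 0 0 0 9 0 / 0 0 0 0 0 / 0 0 0 0 4 / 0 0 0 0 0
t=5: a0@(1,3) a1@(3,4) a2@(1,3) | pheromone: 0 0 0 0 0 / 0 0 0 10 0 / 0 0 0 0 0 / 0 0 0 0 4 / 0 0 0 0 0
t=6: a0@(1,3) a1@(3,4) a2@(1,3) | pheromone: 0 0 0 0 0 / 0 0 0 11 0 / 0 0 0 0 0 / 0 0 0 0 4 / 0 0 0 0 0
t=7: a0@(1,3) a1@(3,4) a2@(1,3) | pheromone: 0 0 0 0 0 / 0 0 0 12 0 / 0 0 0 0 0 / 0 0 0 0 4 / 0 0 0 0 0
t=8: a0@(1,3) a1@(3,4) a2@(1,3) | pheromone: 0 0 0 0 0 / 0 0 0 13 0 / 0 0 0 0 0 / 0 0 0 0 4 / 0 0 0 0 0

(3, 4)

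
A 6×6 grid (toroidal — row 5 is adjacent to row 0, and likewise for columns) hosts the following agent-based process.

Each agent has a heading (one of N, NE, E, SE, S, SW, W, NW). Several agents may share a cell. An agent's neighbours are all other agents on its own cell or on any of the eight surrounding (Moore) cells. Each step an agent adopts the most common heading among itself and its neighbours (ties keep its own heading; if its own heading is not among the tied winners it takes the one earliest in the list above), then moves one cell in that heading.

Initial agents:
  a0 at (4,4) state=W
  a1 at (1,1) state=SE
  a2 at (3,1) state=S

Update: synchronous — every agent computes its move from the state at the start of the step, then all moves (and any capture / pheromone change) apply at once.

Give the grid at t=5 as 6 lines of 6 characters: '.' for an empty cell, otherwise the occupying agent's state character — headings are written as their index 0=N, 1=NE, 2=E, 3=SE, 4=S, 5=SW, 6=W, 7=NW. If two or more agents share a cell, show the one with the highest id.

3.....
......
.4....
......
.....6
......

t=1: a0@(4,3):W a1@(2,2):SE a2@(4,1):S
t=2: a0@(4,2):W a1@(3,3):SE a2@(5,1):S
t=3: a0@(4,1):W a1@(4,4):SE a2@(0,1):S
t=4: a0@(4,0):W a1@(5,5):SE a2@(1,1):S
t=5: a0@(4,5):W a1@(0,0):SE a2@(2,1):S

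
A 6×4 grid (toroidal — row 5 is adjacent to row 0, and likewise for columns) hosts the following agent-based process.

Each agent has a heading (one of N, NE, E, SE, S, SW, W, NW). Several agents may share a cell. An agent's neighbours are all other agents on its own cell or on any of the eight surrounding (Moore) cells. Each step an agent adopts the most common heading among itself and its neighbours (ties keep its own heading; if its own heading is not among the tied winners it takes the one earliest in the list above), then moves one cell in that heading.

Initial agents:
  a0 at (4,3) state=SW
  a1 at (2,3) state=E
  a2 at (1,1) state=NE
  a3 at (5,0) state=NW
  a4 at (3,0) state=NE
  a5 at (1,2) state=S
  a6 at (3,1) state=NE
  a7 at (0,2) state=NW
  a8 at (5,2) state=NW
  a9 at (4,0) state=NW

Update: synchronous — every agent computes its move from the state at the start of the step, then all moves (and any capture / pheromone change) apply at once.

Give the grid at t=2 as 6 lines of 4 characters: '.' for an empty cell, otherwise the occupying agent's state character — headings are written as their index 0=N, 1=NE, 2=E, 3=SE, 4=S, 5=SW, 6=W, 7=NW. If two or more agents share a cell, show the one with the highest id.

....
..11
.27.
7.7.
7...
...1

t=1: a0@(3,2):NW a1@(2,0):E a2@(0,2):NE a3@(4,3):NW a4@(2,1):NE a5@(2,2):S a6@(2,2):NE a7@(5,1):NW a8@(4,1):NW a9@(3,3):NW
t=2: a0@(2,1):NW a1@(2,1):E a2@(5,3):NE a3@(3,2):NW a4@(1,2):NE a5@(1,3):NE a6@(1,3):NE a7@(4,0):NW a8@(3,0):NW a9@(2,2):NW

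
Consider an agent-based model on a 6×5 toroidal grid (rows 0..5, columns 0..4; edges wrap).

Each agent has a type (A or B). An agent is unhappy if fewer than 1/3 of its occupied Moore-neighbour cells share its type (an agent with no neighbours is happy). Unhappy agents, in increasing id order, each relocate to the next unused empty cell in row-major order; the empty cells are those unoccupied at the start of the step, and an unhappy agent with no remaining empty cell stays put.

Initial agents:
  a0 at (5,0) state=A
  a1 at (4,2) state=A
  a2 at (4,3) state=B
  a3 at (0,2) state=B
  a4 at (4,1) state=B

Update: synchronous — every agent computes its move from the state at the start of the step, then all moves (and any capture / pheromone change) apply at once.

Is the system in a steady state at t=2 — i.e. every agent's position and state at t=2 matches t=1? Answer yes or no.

yes

t=1: a0@(0,0):A a1@(0,1):A a2@(0,3):B a3@(0,2):B a4@(0,4):B
t=2: (unchanged — steady state)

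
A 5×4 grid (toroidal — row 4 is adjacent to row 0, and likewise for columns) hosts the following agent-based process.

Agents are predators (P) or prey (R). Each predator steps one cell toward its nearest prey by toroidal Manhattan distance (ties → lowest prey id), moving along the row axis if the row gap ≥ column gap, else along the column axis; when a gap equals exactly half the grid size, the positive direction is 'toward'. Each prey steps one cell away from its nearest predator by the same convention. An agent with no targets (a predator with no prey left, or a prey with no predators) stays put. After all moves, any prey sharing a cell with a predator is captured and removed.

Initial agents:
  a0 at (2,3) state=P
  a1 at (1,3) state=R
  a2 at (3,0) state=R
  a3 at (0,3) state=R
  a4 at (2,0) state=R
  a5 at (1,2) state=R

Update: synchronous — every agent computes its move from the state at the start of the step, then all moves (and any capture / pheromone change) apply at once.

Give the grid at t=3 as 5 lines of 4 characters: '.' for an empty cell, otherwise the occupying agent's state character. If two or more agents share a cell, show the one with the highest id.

....
....
R..R
R.RR
...P

t=1: a0@(1,3):P a1@(0,3):R a2@(4,0):R a3@(4,3):R a4@(2,1):R a5@(0,2):R
t=2: a0@(0,3):P a1@(4,3):R a2@(3,0):R a3@(3,3):R a4@(2,0):R a5@(4,2):R
t=3: a0@(4,3):P a1@(3,3):R a2@(2,0):R a3@(2,3):R a4@(3,0):R a5@(3,2):R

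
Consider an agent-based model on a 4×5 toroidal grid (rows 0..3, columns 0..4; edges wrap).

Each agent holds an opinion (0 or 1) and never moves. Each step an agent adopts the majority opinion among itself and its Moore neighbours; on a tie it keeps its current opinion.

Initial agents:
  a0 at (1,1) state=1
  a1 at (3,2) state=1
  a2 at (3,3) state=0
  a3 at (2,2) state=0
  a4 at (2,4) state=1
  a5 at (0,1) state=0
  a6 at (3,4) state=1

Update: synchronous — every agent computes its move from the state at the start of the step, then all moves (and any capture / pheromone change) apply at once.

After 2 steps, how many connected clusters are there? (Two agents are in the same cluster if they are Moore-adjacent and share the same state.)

2

t=1: a0@(1,1):0 a1@(3,2):0 a2@(3,3):1 a3@(2,2):0 a4@(2,4):1 a5@(0,1):1 a6@(3,4):1
t=2: a0@(1,1):0 a1@(3,2):0 a2@(3,3):1 a3@(2,2):0 a4@(2,4):1 a5@(0,1):0 a6@(3,4):1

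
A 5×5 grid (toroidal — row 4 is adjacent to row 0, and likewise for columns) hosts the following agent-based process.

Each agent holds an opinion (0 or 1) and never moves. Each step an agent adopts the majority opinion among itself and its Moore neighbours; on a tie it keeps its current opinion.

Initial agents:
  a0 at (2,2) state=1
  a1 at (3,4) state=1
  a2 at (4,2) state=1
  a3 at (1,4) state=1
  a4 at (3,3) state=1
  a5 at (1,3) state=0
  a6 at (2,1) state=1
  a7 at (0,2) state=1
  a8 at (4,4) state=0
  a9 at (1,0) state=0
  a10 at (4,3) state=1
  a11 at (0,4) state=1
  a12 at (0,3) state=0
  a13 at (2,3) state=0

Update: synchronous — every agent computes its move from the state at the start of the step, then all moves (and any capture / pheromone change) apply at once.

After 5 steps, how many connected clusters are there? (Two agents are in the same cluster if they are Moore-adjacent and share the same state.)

t=1: a0@(2,2):1 a1@(3,4):1 a2@(4,2):1 a3@(1,4):0 a4@(3,3):1 a5@(1,3):1 a6@(2,1):1 a7@(0,2):1 a8@(4,4):1 a9@(1,0):1 a10@(4,3):1 a11@(0,4):0 a12@(0,3):1 a13@(2,3):1
t=2: a0@(2,2):1 a1@(3,4):1 a2@(4,2):1 a3@(1,4):1 a4@(3,3):1 a5@(1,3):1 a6@(2,1):1 a7@(0,2):1 a8@(4,4):1 a9@(1,0):1 a10@(4,3):1 a11@(0,4):1 a12@(0,3):1 a13@(2,3):1
t=3: (unchanged — steady state)

1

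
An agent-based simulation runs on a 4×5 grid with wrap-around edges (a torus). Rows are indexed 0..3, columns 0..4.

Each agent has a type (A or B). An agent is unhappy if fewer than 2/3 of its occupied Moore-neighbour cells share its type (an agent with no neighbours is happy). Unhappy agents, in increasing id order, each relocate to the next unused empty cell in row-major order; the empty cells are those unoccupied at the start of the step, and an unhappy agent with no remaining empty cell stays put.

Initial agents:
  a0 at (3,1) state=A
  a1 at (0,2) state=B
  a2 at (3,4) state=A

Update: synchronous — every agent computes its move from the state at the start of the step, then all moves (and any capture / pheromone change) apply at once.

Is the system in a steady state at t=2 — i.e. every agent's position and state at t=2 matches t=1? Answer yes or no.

t=1: a0@(0,0):A a1@(0,1):B a2@(3,4):A
t=2: a0@(0,2):A a1@(0,3):B a2@(3,4):A

no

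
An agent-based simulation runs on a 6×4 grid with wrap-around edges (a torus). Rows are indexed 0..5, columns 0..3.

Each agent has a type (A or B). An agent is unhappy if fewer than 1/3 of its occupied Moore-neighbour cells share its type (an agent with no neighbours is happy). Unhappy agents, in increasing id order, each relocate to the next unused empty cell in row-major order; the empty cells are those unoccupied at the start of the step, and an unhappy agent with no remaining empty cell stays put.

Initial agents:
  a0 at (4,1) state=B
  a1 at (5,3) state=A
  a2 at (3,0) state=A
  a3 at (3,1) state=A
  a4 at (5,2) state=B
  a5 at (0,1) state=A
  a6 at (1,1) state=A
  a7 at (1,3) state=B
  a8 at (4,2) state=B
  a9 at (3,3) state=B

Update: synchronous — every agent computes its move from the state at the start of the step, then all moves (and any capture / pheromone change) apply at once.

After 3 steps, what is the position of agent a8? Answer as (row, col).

t=1: a0@(4,1):B a1@(0,0):A a2@(3,0):A a3@(3,1):A a4@(5,2):B a5@(0,1):A a6@(1,1):A a7@(1,3):B a8@(4,2):B a9@(3,3):B
t=2: a0@(4,1):B a1@(0,0):A a2@(3,0):A a3@(3,1):A a4@(5,2):B a5@(0,1):A a6@(1,1):A a7@(0,2):B a8@(4,2):B a9@(3,3):B
t=3: (unchanged — steady state)

(4, 2)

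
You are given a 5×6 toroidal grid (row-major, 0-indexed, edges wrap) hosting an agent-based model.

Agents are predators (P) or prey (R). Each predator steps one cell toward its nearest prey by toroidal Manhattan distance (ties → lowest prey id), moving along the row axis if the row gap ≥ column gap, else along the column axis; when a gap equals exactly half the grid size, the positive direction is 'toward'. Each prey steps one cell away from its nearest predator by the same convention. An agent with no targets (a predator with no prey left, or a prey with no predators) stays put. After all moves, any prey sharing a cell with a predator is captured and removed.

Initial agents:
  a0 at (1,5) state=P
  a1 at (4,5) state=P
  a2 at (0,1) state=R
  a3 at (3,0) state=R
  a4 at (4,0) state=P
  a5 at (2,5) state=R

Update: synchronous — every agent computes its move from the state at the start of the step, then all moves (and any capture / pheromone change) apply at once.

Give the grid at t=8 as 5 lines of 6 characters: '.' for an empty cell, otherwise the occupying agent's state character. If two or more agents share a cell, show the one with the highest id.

......
..R...
PR...P
......
......

t=1: a0@(2,5):P a1@(3,5):P a2@(1,1):R a3@(2,0):R a4@(3,0):P
t=2: a0@(2,0):P a1@(2,5):P a2@(1,2):R a3@(2,1):R a4@(2,0):P
t=3: a0@(2,1):P a1@(2,0):P a2@(1,3):R a3@(2,2):R a4@(2,1):P
t=4: a0@(2,2):P a1@(2,1):P a2@(1,4):R a3@(2,3):R a4@(2,2):P
t=5: a0@(2,3):P a1@(2,2):P a2@(1,5):R a3@(2,4):R a4@(2,3):P
t=6: a0@(2,4):P a1@(2,3):P a2@(1,0):R a3@(2,5):R a4@(2,4):P
t=7: a0@(2,5):P a1@(2,4):P a2@(1,1):R a3@(2,0):R a4@(2,5):P
t=8: a0@(2,0):P a1@(2,5):P a2@(1,2):R a3@(2,1):R a4@(2,0):P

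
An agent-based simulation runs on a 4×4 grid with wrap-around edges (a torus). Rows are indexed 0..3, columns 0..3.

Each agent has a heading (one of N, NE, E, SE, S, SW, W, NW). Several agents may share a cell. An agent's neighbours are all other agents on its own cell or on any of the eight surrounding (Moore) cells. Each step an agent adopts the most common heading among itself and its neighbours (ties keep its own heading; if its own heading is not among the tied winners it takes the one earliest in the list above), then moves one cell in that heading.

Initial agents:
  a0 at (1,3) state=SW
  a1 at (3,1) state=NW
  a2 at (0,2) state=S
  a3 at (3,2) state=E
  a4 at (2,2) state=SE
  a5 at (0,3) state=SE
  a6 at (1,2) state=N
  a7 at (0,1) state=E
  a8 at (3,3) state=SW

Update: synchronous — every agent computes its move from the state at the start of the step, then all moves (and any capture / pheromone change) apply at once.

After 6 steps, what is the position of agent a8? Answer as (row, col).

(0, 1)

t=1: a0@(2,0):SE a1@(3,2):E a2@(0,3):E a3@(3,3):E a4@(3,1):SW a5@(1,2):SW a6@(2,3):SE a7@(0,2):E a8@(0,0):SE
t=2: a0@(3,1):SE a1@(3,3):E a2@(0,0):E a3@(3,0):E a4@(3,2):E a5@(1,3):E a6@(3,0):SE a7@(0,3):E a8@(0,1):E
t=3: a0@(3,2):E a1@(3,0):E a2@(0,1):E a3@(3,1):E a4@(3,3):E a5@(1,0):E a6@(3,1):E a7@(0,0):E a8@(0,2):E
t=4: a0@(3,3):E a1@(3,1):E a2@(0,2):E a3@(3,2):E a4@(3,0):E a5@(1,1):E a6@(3,2):E a7@(0,1):E a8@(0,3):E
t=5: a0@(3,0):E a1@(3,2):E a2@(0,3):E a3@(3,3):E a4@(3,1):E a5@(1,2):E a6@(3,3):E a7@(0,2):E a8@(0,0):E
t=6: a0@(3,1):E a1@(3,3):E a2@(0,0):E a3@(3,0):E a4@(3,2):E a5@(1,3):E a6@(3,0):E a7@(0,3):E a8@(0,1):E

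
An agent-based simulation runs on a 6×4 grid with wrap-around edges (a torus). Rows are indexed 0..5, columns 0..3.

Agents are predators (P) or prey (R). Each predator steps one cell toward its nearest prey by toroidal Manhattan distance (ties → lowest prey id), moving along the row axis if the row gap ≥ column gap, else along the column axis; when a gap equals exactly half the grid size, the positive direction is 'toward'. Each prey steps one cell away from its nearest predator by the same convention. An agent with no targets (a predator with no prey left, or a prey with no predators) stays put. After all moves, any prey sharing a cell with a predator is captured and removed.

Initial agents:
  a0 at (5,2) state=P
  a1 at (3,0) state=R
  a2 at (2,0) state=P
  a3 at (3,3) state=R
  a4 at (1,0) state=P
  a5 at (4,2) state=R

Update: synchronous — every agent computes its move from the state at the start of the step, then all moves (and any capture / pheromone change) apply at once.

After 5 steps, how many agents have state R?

t=1: a0@(4,2):P a1@(4,0):R a2@(3,0):P a3@(4,3):R a4@(2,0):P a5@(3,2):R
t=2: a0@(4,3):P a1@(5,0):R a2@(4,0):P a4@(3,0):P a5@(2,2):R
t=3: a0@(5,3):P a1@(0,0):R a2@(5,0):P a4@(4,0):P a5@(1,2):R
t=4: a0@(0,3):P a1@(1,0):R a2@(0,0):P a4@(5,0):P a5@(2,2):R
t=5: a0@(1,3):P a1@(2,0):R a2@(1,0):P a4@(0,0):P a5@(3,2):R

2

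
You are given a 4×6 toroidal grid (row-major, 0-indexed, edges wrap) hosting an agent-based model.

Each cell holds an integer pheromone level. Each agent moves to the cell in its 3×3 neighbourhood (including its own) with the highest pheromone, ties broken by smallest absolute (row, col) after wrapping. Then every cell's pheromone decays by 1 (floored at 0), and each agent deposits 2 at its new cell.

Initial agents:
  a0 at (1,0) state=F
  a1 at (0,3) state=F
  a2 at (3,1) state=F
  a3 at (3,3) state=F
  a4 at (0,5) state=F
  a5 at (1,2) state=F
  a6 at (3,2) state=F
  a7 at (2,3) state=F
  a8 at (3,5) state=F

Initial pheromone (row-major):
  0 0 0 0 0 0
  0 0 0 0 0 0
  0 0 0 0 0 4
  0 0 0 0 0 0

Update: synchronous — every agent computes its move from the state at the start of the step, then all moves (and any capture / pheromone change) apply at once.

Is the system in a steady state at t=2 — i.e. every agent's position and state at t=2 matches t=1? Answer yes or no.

no

t=1: a0@(2,5) a1@(0,2) a2@(0,0) a3@(0,2) a4@(0,0) a5@(0,1) a6@(0,1) a7@(1,2) a8@(2,5) | pheromone: 4 4 4 0 0 0 / 0 0 2 0 0 0 / 0 0 0 0 0 7 / 0 0 0 0 0 0
t=2: a0@(2,5) a1@(0,1) a2@(0,0) a3@(0,1) a4@(0,0) a5@(0,0) a6@(0,0) a7@(0,1) a8@(2,5) | pheromone: 11 9 3 0 0 0 / 0 0 1 0 0 0 / 0 0 0 0 0 10 / 0 0 0 0 0 0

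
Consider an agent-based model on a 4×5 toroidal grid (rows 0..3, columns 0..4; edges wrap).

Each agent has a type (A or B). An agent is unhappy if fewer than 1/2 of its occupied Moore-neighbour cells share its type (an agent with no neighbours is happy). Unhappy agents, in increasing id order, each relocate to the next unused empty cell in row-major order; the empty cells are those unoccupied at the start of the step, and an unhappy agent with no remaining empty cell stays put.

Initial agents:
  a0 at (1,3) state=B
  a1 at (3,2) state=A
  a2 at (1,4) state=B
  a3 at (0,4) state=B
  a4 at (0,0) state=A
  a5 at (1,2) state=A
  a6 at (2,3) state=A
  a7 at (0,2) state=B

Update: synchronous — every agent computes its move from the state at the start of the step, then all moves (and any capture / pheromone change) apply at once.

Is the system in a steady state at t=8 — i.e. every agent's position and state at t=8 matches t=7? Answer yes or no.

t=1: a0@(1,3):B a1@(3,2):A a2@(1,4):B a3@(0,4):B a4@(0,1):A a5@(0,3):A a6@(2,3):A a7@(1,0):B
t=2: a0@(1,3):B a1@(3,2):A a2@(1,4):B a3@(0,4):B a4@(0,1):A a5@(0,0):A a6@(0,2):A a7@(1,0):B
t=3: a0@(1,3):B a1@(3,2):A a2@(1,4):B a3@(0,4):B a4@(0,1):A a5@(0,3):A a6@(0,2):A a7@(1,0):B
t=4: a0@(1,3):B a1@(3,2):A a2@(1,4):B a3@(0,4):B a4@(0,1):A a5@(0,0):A a6@(0,2):A a7@(1,0):B
t=5: a0@(1,3):B a1@(3,2):A a2@(1,4):B a3@(0,4):B a4@(0,1):A a5@(0,3):A a6@(0,2):A a7@(1,0):B
t=6: a0@(1,3):B a1@(3,2):A a2@(1,4):B a3@(0,4):B a4@(0,1):A a5@(0,0):A a6@(0,2):A a7@(1,0):B
t=7: a0@(1,3):B a1@(3,2):A a2@(1,4):B a3@(0,4):B a4@(0,1):A a5@(0,3):A a6@(0,2):A a7@(1,0):B
t=8: a0@(1,3):B a1@(3,2):A a2@(1,4):B a3@(0,4):B a4@(0,1):A a5@(0,0):A a6@(0,2):A a7@(1,0):B

no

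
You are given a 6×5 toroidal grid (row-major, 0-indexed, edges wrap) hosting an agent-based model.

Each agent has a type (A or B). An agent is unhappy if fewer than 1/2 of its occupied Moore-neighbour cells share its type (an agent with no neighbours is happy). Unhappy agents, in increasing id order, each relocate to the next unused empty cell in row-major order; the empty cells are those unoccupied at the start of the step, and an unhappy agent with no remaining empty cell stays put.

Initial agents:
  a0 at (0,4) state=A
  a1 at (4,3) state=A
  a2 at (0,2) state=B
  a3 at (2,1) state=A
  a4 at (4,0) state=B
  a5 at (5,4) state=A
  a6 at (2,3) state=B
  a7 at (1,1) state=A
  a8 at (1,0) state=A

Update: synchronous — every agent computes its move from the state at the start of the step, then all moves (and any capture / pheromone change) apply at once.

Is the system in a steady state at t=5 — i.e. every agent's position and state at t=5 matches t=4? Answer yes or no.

no

t=1: a0@(0,4):A a1@(4,3):A a2@(0,0):B a3@(2,1):A a4@(0,1):B a5@(5,4):A a6@(2,3):B a7@(1,1):A a8@(1,0):A
t=2: a0@(0,4):A a1@(4,3):A a2@(0,2):B a3@(2,1):A a4@(0,3):B a5@(5,4):A a6@(2,3):B a7@(1,1):A a8@(1,0):A
t=3: a0@(0,4):A a1@(4,3):A a2@(0,2):B a3@(2,1):A a4@(0,0):B a5@(5,4):A a6@(2,3):B a7@(1,1):A a8@(1,0):A
t=4: a0@(0,4):A a1@(4,3):A a2@(0,1):B a3@(2,1):A a4@(0,3):B a5@(5,4):A a6@(2,3):B a7@(1,1):A a8@(1,0):A
t=5: a0@(0,4):A a1@(4,3):A a2@(0,0):B a3@(2,1):A a4@(0,2):B a5@(5,4):A a6@(2,3):B a7@(1,1):A a8@(1,0):A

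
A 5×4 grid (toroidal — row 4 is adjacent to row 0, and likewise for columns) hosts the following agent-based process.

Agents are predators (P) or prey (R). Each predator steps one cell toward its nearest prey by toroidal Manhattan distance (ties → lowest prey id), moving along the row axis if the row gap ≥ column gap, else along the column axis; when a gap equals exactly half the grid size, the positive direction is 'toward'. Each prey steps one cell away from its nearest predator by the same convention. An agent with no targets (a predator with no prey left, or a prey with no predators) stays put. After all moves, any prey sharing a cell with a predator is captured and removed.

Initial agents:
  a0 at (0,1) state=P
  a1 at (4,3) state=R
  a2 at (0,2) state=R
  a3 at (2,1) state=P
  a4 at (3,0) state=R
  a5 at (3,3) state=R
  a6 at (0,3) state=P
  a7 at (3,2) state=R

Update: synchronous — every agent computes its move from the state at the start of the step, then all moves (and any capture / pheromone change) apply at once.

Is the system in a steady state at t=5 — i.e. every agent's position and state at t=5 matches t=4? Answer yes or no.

no

t=1: a0@(0,2):P a1@(3,3):R a2@(0,3):R a3@(3,1):P a4@(4,0):R a5@(2,3):R a6@(4,3):P a7@(4,2):R
t=2: a0@(0,3):P a1@(2,3):R a2@(0,0):R a3@(3,2):P a4@(4,1):R a5@(1,3):R a6@(3,3):P
t=3: a0@(0,0):P a1@(1,3):R a2@(0,1):R a3@(2,2):P a4@(0,1):R a6@(2,3):P
t=4: a0@(0,1):P a1@(0,3):R a2@(0,2):R a3@(1,2):P a4@(0,2):R a6@(1,3):P
t=5: a0@(0,2):P a1@(4,3):R a3@(0,2):P a6@(0,3):P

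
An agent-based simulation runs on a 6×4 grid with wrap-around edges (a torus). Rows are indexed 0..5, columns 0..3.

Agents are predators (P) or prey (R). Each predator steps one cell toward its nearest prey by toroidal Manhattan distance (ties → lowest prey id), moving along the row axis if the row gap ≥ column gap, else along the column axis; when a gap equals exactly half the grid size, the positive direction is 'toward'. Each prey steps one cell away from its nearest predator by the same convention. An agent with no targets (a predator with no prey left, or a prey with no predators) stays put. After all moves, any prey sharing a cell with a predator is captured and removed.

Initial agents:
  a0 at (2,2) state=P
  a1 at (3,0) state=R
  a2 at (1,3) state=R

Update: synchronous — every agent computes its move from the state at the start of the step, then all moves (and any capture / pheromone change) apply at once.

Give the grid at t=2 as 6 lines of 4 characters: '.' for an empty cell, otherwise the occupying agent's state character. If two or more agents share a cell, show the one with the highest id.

t=1: a0@(1,2):P a1@(3,3):R a2@(0,3):R
t=2: a0@(0,2):P a1@(4,3):R a2@(5,3):R

..P.
....
....
....
...R
...R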